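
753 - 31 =722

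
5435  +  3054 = 8489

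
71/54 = 71/54 = 1.31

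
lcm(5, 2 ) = 10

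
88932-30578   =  58354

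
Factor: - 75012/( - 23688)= 19/6 = 2^( - 1 )*3^( - 1)*19^1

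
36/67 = 36/67 = 0.54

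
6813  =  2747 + 4066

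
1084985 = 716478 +368507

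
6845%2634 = 1577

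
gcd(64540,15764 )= 28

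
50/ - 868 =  - 25/434 = - 0.06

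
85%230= 85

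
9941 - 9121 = 820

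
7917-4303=3614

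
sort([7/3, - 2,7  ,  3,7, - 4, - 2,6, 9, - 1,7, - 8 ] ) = [ - 8, -4 , - 2, - 2, - 1, 7/3, 3,6,7, 7, 7,9] 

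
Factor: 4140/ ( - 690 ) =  - 2^1 * 3^1  =  -6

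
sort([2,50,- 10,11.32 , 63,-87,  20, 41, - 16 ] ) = [ - 87, - 16, - 10,2,11.32,20,41,50,63]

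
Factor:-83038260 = - 2^2 * 3^1*5^1*509^1 * 2719^1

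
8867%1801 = 1663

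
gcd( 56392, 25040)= 8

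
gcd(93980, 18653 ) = 1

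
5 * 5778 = 28890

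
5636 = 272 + 5364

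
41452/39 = 41452/39 = 1062.87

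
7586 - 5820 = 1766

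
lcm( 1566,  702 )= 20358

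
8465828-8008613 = 457215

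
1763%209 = 91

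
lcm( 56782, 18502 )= 1646678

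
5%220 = 5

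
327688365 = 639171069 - 311482704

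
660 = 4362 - 3702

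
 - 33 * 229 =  - 7557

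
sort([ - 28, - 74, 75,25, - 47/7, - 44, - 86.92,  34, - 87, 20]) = [ - 87,-86.92, - 74,-44, - 28 , - 47/7, 20, 25, 34 , 75 ] 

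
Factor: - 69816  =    -  2^3 * 3^1*2909^1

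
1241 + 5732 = 6973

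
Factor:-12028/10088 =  - 2^( - 1 )*13^( - 1)*31^1 = -31/26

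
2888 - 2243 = 645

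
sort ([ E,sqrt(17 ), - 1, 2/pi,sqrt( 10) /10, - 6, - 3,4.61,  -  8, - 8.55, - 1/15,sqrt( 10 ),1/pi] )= [ - 8.55, - 8, - 6, - 3, - 1, - 1/15,sqrt(10) /10,1/pi,2/pi , E, sqrt (10 ), sqrt(17),4.61] 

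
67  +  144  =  211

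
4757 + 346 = 5103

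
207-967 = -760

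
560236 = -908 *( - 617)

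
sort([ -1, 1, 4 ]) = [  -  1,1,4]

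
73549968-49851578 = 23698390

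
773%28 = 17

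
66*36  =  2376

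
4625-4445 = 180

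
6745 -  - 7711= 14456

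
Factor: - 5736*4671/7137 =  - 2976984/793 = - 2^3*3^2*13^( - 1 )*61^( - 1)*173^1*239^1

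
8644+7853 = 16497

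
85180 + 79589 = 164769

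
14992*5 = 74960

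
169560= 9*18840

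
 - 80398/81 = -993+ 35/81 = - 992.57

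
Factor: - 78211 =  - 7^1*11173^1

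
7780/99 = 7780/99 = 78.59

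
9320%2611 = 1487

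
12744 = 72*177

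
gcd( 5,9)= 1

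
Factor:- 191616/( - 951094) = 192/953 = 2^6*3^1 * 953^( - 1 ) 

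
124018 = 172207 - 48189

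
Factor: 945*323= 305235 = 3^3*5^1*7^1*17^1*19^1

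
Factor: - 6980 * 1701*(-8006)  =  2^3*3^5*5^1*7^1*349^1*4003^1 = 95055077880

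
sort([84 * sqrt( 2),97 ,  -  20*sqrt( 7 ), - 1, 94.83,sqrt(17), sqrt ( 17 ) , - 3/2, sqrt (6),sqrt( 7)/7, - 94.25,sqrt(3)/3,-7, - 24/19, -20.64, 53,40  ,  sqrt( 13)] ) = [-94.25,  -  20*sqrt( 7 ), - 20.64 , - 7 ,- 3/2 ,-24/19, - 1 , sqrt( 7 )/7, sqrt( 3 ) /3, sqrt ( 6 ), sqrt (13), sqrt( 17),sqrt(17),40,53 , 94.83 , 97 , 84*sqrt ( 2 )]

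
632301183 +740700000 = 1373001183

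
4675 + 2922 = 7597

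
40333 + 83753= 124086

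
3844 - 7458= - 3614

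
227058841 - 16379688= 210679153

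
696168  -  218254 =477914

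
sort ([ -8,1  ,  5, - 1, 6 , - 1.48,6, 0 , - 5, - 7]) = [ - 8,  -  7, - 5,-1.48, - 1,0,1,5,6, 6]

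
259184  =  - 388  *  ( - 668)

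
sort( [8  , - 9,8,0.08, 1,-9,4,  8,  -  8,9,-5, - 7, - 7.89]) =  [ - 9, - 9, - 8, - 7.89, - 7, - 5,0.08,1,4,8,8,8,  9] 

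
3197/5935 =3197/5935 = 0.54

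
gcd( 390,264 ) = 6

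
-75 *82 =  -6150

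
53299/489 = 53299/489 = 109.00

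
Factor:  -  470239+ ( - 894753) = -2^10*31^1*43^1 =- 1364992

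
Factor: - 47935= -5^1*9587^1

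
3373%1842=1531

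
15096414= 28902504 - 13806090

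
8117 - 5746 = 2371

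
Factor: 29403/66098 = 2^( - 1)*3^5*11^2*33049^( - 1) 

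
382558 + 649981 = 1032539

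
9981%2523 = 2412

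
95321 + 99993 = 195314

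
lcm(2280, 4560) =4560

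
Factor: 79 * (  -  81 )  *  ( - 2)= 2^1*3^4*79^1 = 12798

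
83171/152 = 547+27/152 = 547.18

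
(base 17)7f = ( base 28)4m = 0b10000110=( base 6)342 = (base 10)134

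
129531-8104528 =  - 7974997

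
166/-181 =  - 166/181 = - 0.92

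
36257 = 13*2789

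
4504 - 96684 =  - 92180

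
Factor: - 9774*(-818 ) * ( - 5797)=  - 46347780204 = - 2^2*3^3*11^1*17^1*31^1*181^1*409^1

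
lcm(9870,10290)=483630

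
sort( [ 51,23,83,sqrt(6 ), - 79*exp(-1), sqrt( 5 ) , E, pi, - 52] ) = [- 52, - 79*exp( - 1 ), sqrt( 5),sqrt(6 ), E,pi,23,51 , 83]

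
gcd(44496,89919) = 927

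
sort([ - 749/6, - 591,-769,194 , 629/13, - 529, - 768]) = [ - 769, - 768, - 591, - 529, - 749/6,629/13 , 194]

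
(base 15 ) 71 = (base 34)34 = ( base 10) 106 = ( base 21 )51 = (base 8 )152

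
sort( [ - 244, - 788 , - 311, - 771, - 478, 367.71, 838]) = [ - 788, - 771, - 478,  -  311, - 244,367.71, 838 ] 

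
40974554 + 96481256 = 137455810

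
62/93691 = 62/93691 = 0.00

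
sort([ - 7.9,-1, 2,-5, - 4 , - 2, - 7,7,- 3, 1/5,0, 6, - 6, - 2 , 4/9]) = [ - 7.9, - 7, - 6, - 5, - 4, - 3 , - 2, - 2, - 1, 0,1/5, 4/9, 2,6, 7]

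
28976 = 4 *7244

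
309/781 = 309/781 = 0.40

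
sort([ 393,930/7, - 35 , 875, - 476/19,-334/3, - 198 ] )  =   [ - 198, - 334/3,  -  35, - 476/19,  930/7,393,  875] 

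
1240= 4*310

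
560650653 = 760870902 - 200220249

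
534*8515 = 4547010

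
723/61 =11 + 52/61 = 11.85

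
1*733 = 733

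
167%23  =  6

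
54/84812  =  27/42406 = 0.00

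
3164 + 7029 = 10193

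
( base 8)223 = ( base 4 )2103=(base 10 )147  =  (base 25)5M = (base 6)403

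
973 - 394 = 579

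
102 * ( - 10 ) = -1020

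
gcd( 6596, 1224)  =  68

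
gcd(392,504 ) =56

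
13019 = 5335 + 7684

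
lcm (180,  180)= 180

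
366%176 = 14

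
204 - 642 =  - 438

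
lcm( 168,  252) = 504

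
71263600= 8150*8744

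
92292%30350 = 1242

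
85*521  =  44285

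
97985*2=195970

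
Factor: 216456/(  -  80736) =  - 2^(-2) * 29^( - 1 )*311^1  =  - 311/116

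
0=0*685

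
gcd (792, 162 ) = 18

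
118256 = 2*59128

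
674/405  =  674/405 = 1.66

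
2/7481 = 2/7481 = 0.00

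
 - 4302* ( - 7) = 30114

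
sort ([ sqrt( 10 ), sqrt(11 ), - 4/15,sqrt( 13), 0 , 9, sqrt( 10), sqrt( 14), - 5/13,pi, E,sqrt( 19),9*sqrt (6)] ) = [ - 5/13, - 4/15,0,E , pi,sqrt ( 10 )  ,  sqrt ( 10),sqrt ( 11 ),sqrt( 13),sqrt ( 14 ), sqrt(19 ),9, 9*sqrt( 6) ] 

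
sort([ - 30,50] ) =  [ - 30 , 50] 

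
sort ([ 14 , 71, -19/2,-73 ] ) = [-73, - 19/2,14,71]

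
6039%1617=1188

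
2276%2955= 2276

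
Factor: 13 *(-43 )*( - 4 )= 2^2 *13^1*43^1 =2236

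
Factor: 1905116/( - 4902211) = - 2^2*476279^1*4902211^( - 1)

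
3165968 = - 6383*(-496)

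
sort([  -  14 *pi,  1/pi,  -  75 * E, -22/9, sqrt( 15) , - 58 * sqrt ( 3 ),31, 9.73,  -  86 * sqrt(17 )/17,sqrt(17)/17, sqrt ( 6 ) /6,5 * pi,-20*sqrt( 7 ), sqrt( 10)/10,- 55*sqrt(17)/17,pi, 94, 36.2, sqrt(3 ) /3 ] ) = [  -  75 *E,-58*sqrt(3),-20 * sqrt(7), - 14*pi, - 86*sqrt(17)/17, - 55 *sqrt( 17 ) /17, - 22/9,sqrt(17 )/17,sqrt( 10 )/10, 1/pi,sqrt(6)/6, sqrt(3 )/3,  pi,  sqrt(15 ), 9.73 , 5*pi, 31,36.2, 94]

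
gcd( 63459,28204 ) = 7051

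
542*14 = 7588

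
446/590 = 223/295 = 0.76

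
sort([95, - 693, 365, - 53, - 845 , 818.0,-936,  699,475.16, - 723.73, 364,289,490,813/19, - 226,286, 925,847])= [ - 936, - 845, - 723.73, - 693, - 226, - 53,813/19,95,286,289, 364, 365,475.16,490,699,818.0,847, 925 ]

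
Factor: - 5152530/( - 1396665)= 343502/93111 = 2^1 * 3^( - 1) * 17^1 * 41^(  -  1 )*757^ ( - 1 )*10103^1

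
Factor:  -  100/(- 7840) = 5/392 = 2^( - 3) * 5^1*7^ (  -  2)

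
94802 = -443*(  -  214 )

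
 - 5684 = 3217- 8901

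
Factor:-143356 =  - 2^2*35839^1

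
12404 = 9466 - - 2938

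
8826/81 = 2942/27 = 108.96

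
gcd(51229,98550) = 1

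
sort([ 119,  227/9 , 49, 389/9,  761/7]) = [227/9,  389/9 , 49, 761/7,119 ]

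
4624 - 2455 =2169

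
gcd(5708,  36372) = 4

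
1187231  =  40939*29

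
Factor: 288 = 2^5*3^2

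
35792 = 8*4474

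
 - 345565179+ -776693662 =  - 1122258841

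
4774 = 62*77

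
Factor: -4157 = -4157^1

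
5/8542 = 5/8542 = 0.00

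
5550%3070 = 2480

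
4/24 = 1/6 = 0.17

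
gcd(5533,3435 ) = 1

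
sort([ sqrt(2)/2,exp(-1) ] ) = [exp( - 1),  sqrt ( 2)/2]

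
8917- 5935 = 2982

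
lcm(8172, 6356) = 57204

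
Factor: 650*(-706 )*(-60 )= 2^4  *  3^1*5^3 * 13^1*353^1 = 27534000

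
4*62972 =251888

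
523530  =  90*5817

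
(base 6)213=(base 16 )51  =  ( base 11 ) 74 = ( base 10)81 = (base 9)100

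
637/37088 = 637/37088= 0.02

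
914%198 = 122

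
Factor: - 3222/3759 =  - 2^1 *3^1*7^( - 1)=-6/7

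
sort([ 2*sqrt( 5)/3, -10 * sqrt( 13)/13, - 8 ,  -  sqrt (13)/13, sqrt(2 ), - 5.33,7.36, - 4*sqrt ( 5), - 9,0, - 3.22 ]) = [ - 9, - 4*sqrt (5 ), - 8,-5.33, - 3.22, - 10*sqrt( 13)/13, - sqrt(13)/13,0,sqrt(2),2*sqrt ( 5)/3, 7.36]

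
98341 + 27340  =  125681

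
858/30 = 143/5 = 28.60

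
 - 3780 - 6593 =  - 10373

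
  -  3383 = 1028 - 4411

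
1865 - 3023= - 1158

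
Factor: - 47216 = -2^4*13^1*227^1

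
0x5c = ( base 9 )112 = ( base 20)4c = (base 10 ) 92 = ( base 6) 232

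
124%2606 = 124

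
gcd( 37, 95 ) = 1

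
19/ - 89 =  -19/89 =- 0.21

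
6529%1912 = 793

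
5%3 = 2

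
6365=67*95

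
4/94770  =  2/47385 = 0.00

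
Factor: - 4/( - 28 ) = 1/7 = 7^( - 1)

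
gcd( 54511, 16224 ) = 1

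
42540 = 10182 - -32358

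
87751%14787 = 13816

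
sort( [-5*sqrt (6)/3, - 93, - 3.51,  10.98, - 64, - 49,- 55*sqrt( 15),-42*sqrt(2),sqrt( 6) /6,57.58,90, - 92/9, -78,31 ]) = [ - 55*sqrt (15), - 93, - 78, - 64, - 42*sqrt(2 ), - 49, - 92/9, - 5 * sqrt(6)/3, - 3.51, sqrt(6 )/6 , 10.98  ,  31,57.58,90] 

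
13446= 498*27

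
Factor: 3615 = 3^1*5^1*241^1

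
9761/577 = 16 + 529/577 = 16.92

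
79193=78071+1122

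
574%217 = 140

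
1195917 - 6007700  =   - 4811783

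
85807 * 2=171614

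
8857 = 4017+4840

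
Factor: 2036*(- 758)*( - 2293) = 2^3*379^1*509^1*2293^1  =  3538759384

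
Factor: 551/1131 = 19/39= 3^( - 1)*13^( - 1 ) * 19^1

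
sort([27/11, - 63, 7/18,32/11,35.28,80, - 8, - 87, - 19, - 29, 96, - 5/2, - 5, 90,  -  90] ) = [  -  90,  -  87, - 63 , - 29 , - 19, - 8, - 5, - 5/2,7/18, 27/11,  32/11, 35.28, 80, 90,96] 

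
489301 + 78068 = 567369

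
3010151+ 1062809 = 4072960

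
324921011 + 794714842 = 1119635853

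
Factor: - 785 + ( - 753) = -1538 = - 2^1 *769^1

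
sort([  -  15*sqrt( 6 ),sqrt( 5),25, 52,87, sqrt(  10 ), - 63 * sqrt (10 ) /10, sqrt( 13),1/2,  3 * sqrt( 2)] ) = [ - 15*sqrt( 6), - 63*sqrt ( 10) /10, 1/2,sqrt( 5),  sqrt(10), sqrt(13 ), 3*sqrt(2), 25, 52, 87]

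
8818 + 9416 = 18234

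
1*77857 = 77857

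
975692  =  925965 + 49727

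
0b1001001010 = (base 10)586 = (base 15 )291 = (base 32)IA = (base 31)is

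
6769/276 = 24+145/276  =  24.53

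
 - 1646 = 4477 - 6123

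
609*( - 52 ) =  - 31668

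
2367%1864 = 503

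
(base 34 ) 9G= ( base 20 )g2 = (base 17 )11G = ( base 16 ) 142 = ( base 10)322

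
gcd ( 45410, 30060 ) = 10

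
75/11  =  6 + 9/11 = 6.82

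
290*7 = 2030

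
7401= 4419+2982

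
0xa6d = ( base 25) 46j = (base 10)2669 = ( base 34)2AH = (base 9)3585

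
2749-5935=-3186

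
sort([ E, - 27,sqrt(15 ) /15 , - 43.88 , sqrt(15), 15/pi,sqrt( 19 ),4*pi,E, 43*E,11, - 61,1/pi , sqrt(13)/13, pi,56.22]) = [ - 61 ,-43.88, - 27 , sqrt(15 )/15,sqrt ( 13) /13,1/pi, E , E  ,  pi,sqrt( 15 ),  sqrt(19),15/pi, 11,  4*pi,56.22 , 43*E]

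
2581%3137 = 2581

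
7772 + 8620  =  16392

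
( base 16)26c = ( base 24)11K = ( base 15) 2B5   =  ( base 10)620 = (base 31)K0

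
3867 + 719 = 4586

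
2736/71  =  2736/71= 38.54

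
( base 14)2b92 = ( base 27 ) ahn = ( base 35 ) 6C2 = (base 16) 1E5C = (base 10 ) 7772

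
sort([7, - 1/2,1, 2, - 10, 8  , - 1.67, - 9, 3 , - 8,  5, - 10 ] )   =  [ -10,- 10, - 9, - 8, -1.67  , - 1/2,  1,2,3, 5,  7 , 8]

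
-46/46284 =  - 1 + 23119/23142 = - 0.00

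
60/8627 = 60/8627 = 0.01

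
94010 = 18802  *5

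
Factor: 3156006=2^1*3^1*7^1*163^1*461^1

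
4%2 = 0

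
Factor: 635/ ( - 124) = -2^( - 2 )*5^1*31^( - 1 )*127^1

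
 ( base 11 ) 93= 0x66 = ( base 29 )3F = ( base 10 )102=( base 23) 4A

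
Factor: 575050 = 2^1*5^2*7^1*31^1*53^1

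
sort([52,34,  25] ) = [25, 34,52] 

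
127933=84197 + 43736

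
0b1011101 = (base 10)93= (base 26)3f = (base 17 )58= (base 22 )45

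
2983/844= 2983/844=3.53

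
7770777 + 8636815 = 16407592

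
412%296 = 116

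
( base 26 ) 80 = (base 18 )BA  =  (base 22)9A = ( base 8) 320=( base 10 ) 208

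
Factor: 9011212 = 2^2*7^1*321829^1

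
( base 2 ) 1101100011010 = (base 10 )6938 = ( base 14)2758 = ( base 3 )100111222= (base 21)FF8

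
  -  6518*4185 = -27277830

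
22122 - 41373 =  - 19251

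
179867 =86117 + 93750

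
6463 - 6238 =225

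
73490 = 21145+52345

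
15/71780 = 3/14356 = 0.00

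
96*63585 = 6104160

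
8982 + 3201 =12183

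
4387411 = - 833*( - 5267 )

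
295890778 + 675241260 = 971132038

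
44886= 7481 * 6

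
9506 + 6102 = 15608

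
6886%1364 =66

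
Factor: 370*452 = 167240   =  2^3*5^1*37^1*113^1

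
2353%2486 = 2353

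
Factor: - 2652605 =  - 5^1*197^1*2693^1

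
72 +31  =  103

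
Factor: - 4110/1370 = - 3^1 = - 3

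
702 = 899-197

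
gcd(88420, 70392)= 4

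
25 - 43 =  -18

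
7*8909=62363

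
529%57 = 16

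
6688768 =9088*736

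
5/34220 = 1/6844 = 0.00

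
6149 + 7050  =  13199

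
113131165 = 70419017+42712148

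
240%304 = 240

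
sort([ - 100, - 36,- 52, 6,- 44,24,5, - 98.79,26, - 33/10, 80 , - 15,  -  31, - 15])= [ - 100,- 98.79, - 52, - 44,-36, - 31 , - 15,-15, - 33/10, 5, 6 , 24, 26,80 ]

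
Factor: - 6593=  - 19^1*347^1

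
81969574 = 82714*991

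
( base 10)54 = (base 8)66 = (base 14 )3c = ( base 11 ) 4a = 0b110110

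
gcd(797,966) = 1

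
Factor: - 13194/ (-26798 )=3^2*733^1 * 13399^( - 1 )=6597/13399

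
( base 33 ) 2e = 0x50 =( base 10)80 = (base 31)2I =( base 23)3b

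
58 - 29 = 29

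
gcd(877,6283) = 1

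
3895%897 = 307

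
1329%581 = 167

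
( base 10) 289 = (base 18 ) G1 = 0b100100001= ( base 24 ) c1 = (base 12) 201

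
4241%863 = 789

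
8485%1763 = 1433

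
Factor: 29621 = 19^1*1559^1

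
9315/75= 621/5 = 124.20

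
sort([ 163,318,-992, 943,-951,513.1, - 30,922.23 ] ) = [ - 992,- 951,-30 , 163,318,  513.1,922.23,943]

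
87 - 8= 79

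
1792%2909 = 1792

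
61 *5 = 305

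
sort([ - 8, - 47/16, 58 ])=[ - 8, -47/16, 58 ]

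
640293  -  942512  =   - 302219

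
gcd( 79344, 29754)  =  9918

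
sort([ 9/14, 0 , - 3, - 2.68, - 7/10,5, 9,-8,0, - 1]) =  [ - 8, - 3, - 2.68, - 1, - 7/10,0, 0,9/14,5,9]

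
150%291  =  150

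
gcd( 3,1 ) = 1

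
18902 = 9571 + 9331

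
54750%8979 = 876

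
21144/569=37 + 91/569 = 37.16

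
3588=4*897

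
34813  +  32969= 67782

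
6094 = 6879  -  785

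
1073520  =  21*51120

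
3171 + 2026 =5197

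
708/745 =708/745=0.95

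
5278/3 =1759 + 1/3   =  1759.33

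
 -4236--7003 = 2767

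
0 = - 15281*0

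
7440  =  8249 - 809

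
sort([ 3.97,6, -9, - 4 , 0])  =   [ - 9, - 4, 0 , 3.97  ,  6]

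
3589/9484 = 3589/9484 = 0.38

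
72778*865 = 62952970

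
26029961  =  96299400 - 70269439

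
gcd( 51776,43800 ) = 8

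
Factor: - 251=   - 251^1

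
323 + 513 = 836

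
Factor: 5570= 2^1*5^1*557^1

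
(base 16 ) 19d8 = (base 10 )6616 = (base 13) 301C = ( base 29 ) 7p4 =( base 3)100002001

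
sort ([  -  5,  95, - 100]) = [ - 100, - 5, 95 ]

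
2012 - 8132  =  -6120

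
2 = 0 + 2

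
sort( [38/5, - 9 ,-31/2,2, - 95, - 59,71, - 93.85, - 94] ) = [ - 95,  -  94,  -  93.85,-59, - 31/2,-9,2, 38/5,71] 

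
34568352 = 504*68588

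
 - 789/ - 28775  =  789/28775=0.03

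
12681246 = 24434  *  519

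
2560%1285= 1275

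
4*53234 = 212936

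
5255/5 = 1051 = 1051.00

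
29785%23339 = 6446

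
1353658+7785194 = 9138852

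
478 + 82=560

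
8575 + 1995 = 10570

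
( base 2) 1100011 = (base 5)344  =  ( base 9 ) 120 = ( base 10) 99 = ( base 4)1203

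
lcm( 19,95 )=95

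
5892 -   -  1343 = 7235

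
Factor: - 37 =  - 37^1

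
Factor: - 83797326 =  - 2^1*3^2*23^1*202409^1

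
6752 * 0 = 0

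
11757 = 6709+5048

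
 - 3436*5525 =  - 18983900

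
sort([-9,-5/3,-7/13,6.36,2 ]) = [ -9,-5/3,  -  7/13 , 2, 6.36 ] 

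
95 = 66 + 29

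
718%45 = 43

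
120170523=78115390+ 42055133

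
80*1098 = 87840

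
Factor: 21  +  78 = 99= 3^2*11^1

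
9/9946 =9/9946= 0.00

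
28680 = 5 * 5736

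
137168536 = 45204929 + 91963607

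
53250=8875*6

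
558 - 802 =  - 244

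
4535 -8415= - 3880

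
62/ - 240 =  - 1 + 89/120 = - 0.26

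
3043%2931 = 112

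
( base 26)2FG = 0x6de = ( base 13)a53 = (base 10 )1758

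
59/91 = 59/91 =0.65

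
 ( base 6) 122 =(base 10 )50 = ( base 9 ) 55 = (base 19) 2c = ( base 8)62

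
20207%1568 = 1391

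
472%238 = 234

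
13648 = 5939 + 7709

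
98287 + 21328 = 119615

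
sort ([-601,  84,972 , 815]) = [-601, 84 , 815,972 ] 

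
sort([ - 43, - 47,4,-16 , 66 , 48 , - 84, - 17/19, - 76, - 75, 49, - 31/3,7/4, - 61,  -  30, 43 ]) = [-84,- 76 , - 75, -61, - 47,  -  43, -30, - 16, - 31/3,-17/19,  7/4, 4, 43, 48,49, 66]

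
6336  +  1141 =7477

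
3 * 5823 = 17469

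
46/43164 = 23/21582 = 0.00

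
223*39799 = 8875177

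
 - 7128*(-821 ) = 5852088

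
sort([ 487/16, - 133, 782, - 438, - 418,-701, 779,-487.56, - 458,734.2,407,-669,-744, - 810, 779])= [ - 810, - 744, - 701, - 669, - 487.56, - 458, - 438, - 418,  -  133,487/16, 407,734.2, 779,779,782 ]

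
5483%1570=773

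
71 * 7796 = 553516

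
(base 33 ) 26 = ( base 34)24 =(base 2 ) 1001000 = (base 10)72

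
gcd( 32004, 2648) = 4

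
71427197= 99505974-28078777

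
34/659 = 34/659 = 0.05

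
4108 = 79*52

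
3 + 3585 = 3588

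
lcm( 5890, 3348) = 318060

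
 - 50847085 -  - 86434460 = 35587375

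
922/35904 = 461/17952 = 0.03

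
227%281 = 227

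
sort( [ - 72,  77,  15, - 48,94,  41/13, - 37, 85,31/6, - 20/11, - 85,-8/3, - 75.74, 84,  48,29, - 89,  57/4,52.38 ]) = [ - 89,-85, - 75.74,-72, - 48, - 37, - 8/3, - 20/11,41/13,31/6, 57/4,15, 29,  48,52.38,  77,84, 85,94 ] 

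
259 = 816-557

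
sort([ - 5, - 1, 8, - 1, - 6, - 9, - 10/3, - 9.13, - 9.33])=[ - 9.33, - 9.13, - 9, - 6, - 5, - 10/3, - 1, - 1, 8 ]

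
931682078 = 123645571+808036507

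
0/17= 0 = 0.00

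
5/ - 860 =- 1 + 171/172  =  -0.01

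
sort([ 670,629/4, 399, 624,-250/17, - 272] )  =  [-272, - 250/17, 629/4, 399,624, 670 ]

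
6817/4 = 6817/4=1704.25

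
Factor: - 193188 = -2^2*3^1*17^1 * 947^1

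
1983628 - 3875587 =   -  1891959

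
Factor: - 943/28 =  - 2^ ( - 2)*7^ ( - 1 )*23^1*41^1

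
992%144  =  128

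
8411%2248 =1667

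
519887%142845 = 91352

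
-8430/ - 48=175 + 5/8  =  175.62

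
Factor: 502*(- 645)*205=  - 2^1*3^1*5^2*41^1*43^1*251^1 = - 66376950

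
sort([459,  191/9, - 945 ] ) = [- 945, 191/9, 459 ]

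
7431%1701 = 627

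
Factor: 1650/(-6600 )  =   - 2^( - 2 )  =  - 1/4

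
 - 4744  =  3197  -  7941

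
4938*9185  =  45355530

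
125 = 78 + 47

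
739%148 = 147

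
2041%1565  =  476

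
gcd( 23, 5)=1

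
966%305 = 51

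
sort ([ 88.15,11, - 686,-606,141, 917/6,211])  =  [ - 686 , - 606,11, 88.15,141, 917/6,211]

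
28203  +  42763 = 70966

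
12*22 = 264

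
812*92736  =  75301632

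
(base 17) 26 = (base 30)1A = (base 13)31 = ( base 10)40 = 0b101000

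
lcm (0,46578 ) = 0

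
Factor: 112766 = 2^1*56383^1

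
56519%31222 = 25297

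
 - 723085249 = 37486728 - 760571977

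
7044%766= 150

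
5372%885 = 62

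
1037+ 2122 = 3159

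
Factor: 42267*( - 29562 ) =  - 2^1*3^2 * 13^1 *73^1*193^1*379^1 = - 1249497054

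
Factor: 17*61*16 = 16592 = 2^4*17^1 * 61^1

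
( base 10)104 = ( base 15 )6e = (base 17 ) 62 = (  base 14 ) 76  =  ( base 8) 150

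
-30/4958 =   -  15/2479 = - 0.01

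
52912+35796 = 88708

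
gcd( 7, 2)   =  1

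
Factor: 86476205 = 5^1*23^1*31^1*127^1*191^1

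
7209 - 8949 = -1740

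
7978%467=39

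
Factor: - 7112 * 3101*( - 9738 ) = 2^4*3^2*7^2 * 127^1* 443^1 * 541^1 = 214764890256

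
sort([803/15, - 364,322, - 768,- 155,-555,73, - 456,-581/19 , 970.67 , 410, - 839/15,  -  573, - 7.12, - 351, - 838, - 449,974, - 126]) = [ - 838, - 768,-573, - 555, -456, - 449 , - 364, - 351, - 155, -126, - 839/15, - 581/19, - 7.12,803/15,73,322,410, 970.67, 974]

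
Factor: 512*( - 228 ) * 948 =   -  2^13*3^2*19^1*79^1 = - 110665728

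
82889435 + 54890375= 137779810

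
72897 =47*1551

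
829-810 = 19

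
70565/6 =11760 + 5/6= 11760.83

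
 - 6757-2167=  - 8924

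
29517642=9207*3206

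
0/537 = 0 = 0.00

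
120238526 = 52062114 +68176412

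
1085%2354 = 1085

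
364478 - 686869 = -322391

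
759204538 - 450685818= 308518720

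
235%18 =1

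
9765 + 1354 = 11119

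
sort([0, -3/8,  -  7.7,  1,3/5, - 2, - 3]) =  [ - 7.7, - 3, - 2, - 3/8,0 , 3/5,1]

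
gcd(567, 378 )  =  189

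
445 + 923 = 1368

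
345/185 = 69/37   =  1.86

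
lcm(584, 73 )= 584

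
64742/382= 169+92/191  =  169.48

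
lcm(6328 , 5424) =37968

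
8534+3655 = 12189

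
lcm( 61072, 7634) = 61072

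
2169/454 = 2169/454 = 4.78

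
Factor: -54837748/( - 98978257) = 2^2 *31^(  -  1)*101^1*439^(  -  1)*1039^ ( - 1 ) * 19391^1 = 7833964/14139751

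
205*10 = 2050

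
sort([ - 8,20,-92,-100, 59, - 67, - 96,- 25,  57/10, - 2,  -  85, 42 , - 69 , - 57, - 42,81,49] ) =[  -  100, - 96, - 92, - 85,-69, - 67, - 57 , - 42, - 25, -8, - 2,57/10,  20,42,  49,59, 81 ]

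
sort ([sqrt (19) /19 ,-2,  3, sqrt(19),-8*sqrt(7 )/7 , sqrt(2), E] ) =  [-8* sqrt(7 ) /7, - 2, sqrt( 19)/19, sqrt(2), E , 3, sqrt(19)]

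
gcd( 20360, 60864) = 8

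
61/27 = 61/27 = 2.26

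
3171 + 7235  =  10406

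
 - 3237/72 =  - 45 + 1/24 = - 44.96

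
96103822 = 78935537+17168285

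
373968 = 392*954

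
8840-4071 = 4769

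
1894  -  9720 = -7826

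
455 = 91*5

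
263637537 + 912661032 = 1176298569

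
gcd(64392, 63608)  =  8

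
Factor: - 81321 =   -  3^1*27107^1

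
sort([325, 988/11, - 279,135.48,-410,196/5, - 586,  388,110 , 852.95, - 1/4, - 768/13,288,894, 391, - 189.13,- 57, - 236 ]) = [ - 586, -410, - 279,-236, - 189.13,- 768/13, - 57, - 1/4,196/5,988/11,110,135.48, 288, 325 , 388, 391 , 852.95,894]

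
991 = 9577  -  8586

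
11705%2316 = 125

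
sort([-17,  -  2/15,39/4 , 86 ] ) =[ - 17, - 2/15,39/4,86]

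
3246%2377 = 869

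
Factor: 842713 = 827^1*1019^1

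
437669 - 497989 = - 60320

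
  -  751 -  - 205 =- 546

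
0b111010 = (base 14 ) 42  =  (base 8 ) 72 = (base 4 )322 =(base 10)58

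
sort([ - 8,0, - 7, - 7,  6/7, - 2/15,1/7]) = [-8,- 7, - 7,-2/15,0,  1/7 , 6/7] 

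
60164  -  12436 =47728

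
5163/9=573 +2/3 = 573.67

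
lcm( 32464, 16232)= 32464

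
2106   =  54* 39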